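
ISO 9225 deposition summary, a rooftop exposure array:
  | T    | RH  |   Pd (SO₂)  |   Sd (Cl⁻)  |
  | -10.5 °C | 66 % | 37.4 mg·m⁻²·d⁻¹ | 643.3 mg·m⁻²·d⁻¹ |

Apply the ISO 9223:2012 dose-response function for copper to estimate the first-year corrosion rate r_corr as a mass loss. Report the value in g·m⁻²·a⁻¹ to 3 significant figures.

r_corr = 3.84 g·m⁻²·a⁻¹

copper: temperature factor f = +0.126·(-20.5) = -2.5830
  sulphur-dioxide contribution → 0.05042 μm/a
  chloride contribution → 0.378 μm/a
  total first-year rate 0.4284 μm/a
Convert to mass loss: 0.4284 μm/a × 8.96 g/cm³ = 3.838 g·m⁻²·a⁻¹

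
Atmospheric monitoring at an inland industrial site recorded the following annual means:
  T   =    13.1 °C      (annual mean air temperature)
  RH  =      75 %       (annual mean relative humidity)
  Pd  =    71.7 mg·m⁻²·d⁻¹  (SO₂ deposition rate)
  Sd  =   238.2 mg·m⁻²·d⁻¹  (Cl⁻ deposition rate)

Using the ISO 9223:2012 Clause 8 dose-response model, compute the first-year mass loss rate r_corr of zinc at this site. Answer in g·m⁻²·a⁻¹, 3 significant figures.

zinc: f(T) = -0.071·(T−10) [T>10 °C] = -0.2201
  Pd branch = 0.0129·Pd^0.44·e^(0.046·RH+f) = 2.137 μm/a
  Cl⁻ term: 0.0175·238.2^0.57·exp(0.008·75+0.085·13.1) = 2.198
  sum: 2.137 + 2.198 → r_corr = 4.335 μm/a
Convert to mass loss: 4.335 μm/a × 7.14 g/cm³ = 30.95 g·m⁻²·a⁻¹

r_corr = 31.0 g·m⁻²·a⁻¹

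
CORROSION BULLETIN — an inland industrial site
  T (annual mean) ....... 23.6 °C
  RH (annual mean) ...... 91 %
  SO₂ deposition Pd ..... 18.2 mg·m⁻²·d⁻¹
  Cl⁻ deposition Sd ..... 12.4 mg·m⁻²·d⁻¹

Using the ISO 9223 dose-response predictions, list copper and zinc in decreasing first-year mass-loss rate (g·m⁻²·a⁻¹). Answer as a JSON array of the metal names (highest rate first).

["copper", "zinc"]

copper: f(T) = -0.080·(T−10) [T>10 °C] = -1.0880
  SO₂ term: 0.0053·18.2^0.26·exp(0.059·91-1.0880) = 0.8149
  Sd branch = 0.01025·Sd^0.27·e^(0.036·RH+0.049·T) = 1.702 μm/a
  r_corr = 0.8149 + 1.702 = 2.517 μm/a
  mass loss = 2.517 μm/a × 8.96 g/cm³ = 22.55 g·m⁻²·a⁻¹
zinc: f(T) = -0.071·(T−10) [T>10 °C] = -0.9656
  Pd branch = 0.0129·Pd^0.44·e^(0.046·RH+f) = 1.158 μm/a
  Sd branch = 0.0175·Sd^0.57·e^(0.008·RH+0.085·T) = 1.131 μm/a
  sum: 1.158 + 1.131 → r_corr = 2.289 μm/a
  mass loss = 2.289 μm/a × 7.14 g/cm³ = 16.35 g·m⁻²·a⁻¹
Ordering by g·m⁻²·a⁻¹: copper (22.5) > zinc (16.3)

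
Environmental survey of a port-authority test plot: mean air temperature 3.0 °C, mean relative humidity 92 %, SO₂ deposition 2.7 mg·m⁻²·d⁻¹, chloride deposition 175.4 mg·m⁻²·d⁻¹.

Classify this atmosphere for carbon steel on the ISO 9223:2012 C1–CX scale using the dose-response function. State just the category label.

carbon steel: f(T) = +0.150·(T−10) [T≤10 °C] = -1.0500
  Pd branch = 1.77·Pd^0.52·e^(0.02·RH+f) = 6.537 μm/a
  Cl⁻ term: 0.102·175.4^0.62·exp(0.033·92+0.04·3.0) = 58.96
  r_corr = 6.537 + 58.96 = 65.49 μm/a
Category bounds: 50…80 μm/a bracket r_corr ⇒ C4

C4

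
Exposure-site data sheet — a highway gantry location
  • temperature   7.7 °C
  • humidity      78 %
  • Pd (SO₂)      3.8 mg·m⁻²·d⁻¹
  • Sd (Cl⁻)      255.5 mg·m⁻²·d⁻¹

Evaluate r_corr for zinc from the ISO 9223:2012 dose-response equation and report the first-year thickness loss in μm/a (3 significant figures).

zinc: f(T) = +0.038·(T−10) [T≤10 °C] = -0.0874
  SO₂ term: 0.0129·3.8^0.44·exp(0.046·78-0.0874) = 0.7691
  Sd branch = 0.0175·Sd^0.57·e^(0.008·RH+0.085·T) = 1.481 μm/a
  r_corr = 0.7691 + 1.481 = 2.25 μm/a

r_corr = 2.25 μm/a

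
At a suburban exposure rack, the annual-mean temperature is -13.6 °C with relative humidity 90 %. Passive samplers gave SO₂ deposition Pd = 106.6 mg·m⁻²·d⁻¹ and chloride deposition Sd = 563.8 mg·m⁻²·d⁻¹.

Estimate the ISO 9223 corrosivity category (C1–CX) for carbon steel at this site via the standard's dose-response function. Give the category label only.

carbon steel: T≤10 °C ⇒ hinge +0.150·(-13.6−10) = -3.5400
  Pd branch = 1.77·Pd^0.52·e^(0.02·RH+f) = 3.522 μm/a
  Sd branch = 0.102·Sd^0.62·e^(0.033·RH+0.04·T) = 58.6 μm/a
  r_corr = 3.522 + 58.6 = 62.12 μm/a
Category bounds: 50…80 μm/a bracket r_corr ⇒ C4

C4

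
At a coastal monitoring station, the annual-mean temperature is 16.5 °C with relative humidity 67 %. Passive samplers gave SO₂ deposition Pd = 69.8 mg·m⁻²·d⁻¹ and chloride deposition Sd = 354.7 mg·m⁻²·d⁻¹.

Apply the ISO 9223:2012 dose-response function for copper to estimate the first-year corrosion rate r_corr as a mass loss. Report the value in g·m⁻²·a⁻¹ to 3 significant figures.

copper: T>10 °C ⇒ hinge -0.080·(16.5−10) = -0.5200
  sulphur-dioxide contribution → 0.495 μm/a
  chloride contribution → 1.253 μm/a
  ⇒ r_corr(copper) = 1.748 μm/a
Convert to mass loss: 1.748 μm/a × 8.96 g/cm³ = 15.66 g·m⁻²·a⁻¹

r_corr = 15.7 g·m⁻²·a⁻¹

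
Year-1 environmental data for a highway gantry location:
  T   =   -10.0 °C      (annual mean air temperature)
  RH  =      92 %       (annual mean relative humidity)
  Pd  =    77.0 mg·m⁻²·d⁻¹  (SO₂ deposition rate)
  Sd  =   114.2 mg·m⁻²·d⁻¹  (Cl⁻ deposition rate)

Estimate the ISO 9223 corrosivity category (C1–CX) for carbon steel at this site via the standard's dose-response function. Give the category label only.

carbon steel: temperature factor f = +0.150·(-20.0) = -3.0000
  SO₂ term: 1.77·77.0^0.52·exp(0.02·92-3.0000) = 5.311
  Sd branch = 0.102·Sd^0.62·e^(0.033·RH+0.04·T) = 26.86 μm/a
  sum: 5.311 + 26.86 → r_corr = 32.17 μm/a
Category bounds: 25…50 μm/a bracket r_corr ⇒ C3

C3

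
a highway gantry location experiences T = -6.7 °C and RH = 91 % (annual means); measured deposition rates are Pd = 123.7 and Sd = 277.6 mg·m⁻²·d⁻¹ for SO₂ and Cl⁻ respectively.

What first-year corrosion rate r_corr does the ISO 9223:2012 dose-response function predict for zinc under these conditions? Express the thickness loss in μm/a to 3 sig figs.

zinc: temperature factor f = +0.038·(-16.7) = -0.6346
  SO₂ term: 0.0129·123.7^0.44·exp(0.046·91-0.6346) = 3.746
  Sd branch = 0.0175·Sd^0.57·e^(0.008·RH+0.085·T) = 0.5066 μm/a
  r_corr = 3.746 + 0.5066 = 4.253 μm/a

r_corr = 4.25 μm/a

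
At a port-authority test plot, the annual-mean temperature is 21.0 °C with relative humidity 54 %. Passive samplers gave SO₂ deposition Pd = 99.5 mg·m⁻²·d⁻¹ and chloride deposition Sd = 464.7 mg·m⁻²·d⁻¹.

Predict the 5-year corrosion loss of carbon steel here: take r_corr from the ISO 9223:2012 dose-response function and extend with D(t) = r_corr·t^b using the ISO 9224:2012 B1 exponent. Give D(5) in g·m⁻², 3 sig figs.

D(5) = 1.73e+03 g·m⁻²

carbon steel: f(T) = -0.054·(T−10) [T>10 °C] = -0.5940
  SO₂ term: 1.77·99.5^0.52·exp(0.02·54-0.5940) = 31.47
  Sd branch = 0.102·Sd^0.62·e^(0.033·RH+0.04·T) = 63.24 μm/a
  sum: 31.47 + 63.24 → r_corr = 94.71 μm/a
Long-term exponent b (ISO 9224 Table 2, B1) = 0.523
  D(5) = 94.71 × 5^0.523 = 94.71 × 2.32 = 219.8 μm
  Mass loss = 219.8 μm × 7.85 g/cm³ = 1725 g·m⁻²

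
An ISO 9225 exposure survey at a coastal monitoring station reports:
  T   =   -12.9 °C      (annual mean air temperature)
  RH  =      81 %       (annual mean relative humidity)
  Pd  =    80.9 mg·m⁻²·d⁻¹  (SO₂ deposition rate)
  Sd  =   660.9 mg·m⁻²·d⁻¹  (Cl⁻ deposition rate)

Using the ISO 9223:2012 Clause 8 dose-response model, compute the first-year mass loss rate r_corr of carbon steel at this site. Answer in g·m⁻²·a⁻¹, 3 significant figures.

carbon steel: T≤10 °C ⇒ hinge +0.150·(-12.9−10) = -3.4350
  SO₂ term: 1.77·80.9^0.52·exp(0.02·81-3.4350) = 2.83
  Sd branch = 0.102·Sd^0.62·e^(0.033·RH+0.04·T) = 49.41 μm/a
  r_corr = 2.83 + 49.41 = 52.25 μm/a
Convert to mass loss: 52.25 μm/a × 7.85 g/cm³ = 410.1 g·m⁻²·a⁻¹

r_corr = 410 g·m⁻²·a⁻¹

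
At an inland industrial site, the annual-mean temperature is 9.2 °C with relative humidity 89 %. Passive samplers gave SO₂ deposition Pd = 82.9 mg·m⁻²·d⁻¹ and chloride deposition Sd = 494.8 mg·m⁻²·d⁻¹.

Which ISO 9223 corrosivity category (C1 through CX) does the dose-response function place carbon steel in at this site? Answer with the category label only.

CX

carbon steel: temperature factor f = +0.150·(-0.8) = -0.1200
  sulphur-dioxide contribution → 92.59 μm/a
  chloride contribution → 130.2 μm/a
  ⇒ r_corr(carbon steel) = 222.8 μm/a
223 μm/a falls in (200, 700] for carbon steel → category CX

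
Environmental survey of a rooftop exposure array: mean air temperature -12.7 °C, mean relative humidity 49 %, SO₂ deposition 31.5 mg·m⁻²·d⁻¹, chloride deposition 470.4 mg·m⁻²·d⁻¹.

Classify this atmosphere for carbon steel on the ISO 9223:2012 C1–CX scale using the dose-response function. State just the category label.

carbon steel: T≤10 °C ⇒ hinge +0.150·(-12.7−10) = -3.4050
  SO₂ term: 1.77·31.5^0.52·exp(0.02·49-3.4050) = 0.9417
  Cl⁻ term: 0.102·470.4^0.62·exp(0.033·49+0.04·-12.7) = 14.03
  r_corr = 0.9417 + 14.03 = 14.98 μm/a
15 μm/a falls in (1.3, 25] for carbon steel → category C2

C2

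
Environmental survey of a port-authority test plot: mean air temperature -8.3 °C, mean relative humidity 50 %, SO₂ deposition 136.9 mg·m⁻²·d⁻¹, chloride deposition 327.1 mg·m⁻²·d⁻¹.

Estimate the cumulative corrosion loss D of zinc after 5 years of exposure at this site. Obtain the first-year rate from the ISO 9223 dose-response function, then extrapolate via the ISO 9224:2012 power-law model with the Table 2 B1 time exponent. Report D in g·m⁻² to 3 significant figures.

zinc: T≤10 °C ⇒ hinge +0.038·(-8.3−10) = -0.6954
  Pd branch = 0.0129·Pd^0.44·e^(0.046·RH+f) = 0.5591 μm/a
  Cl⁻ term: 0.0175·327.1^0.57·exp(0.008·50+0.085·-8.3) = 0.3497
  r_corr = 0.5591 + 0.3497 = 0.9088 μm/a
Long-term exponent b (ISO 9224 Table 2, B1) = 0.813
  D(5) = 0.9088 × 5^0.813 = 0.9088 × 3.701 = 3.363 μm
  Mass loss = 3.363 μm × 7.14 g/cm³ = 24.01 g·m⁻²

D(5) = 24.0 g·m⁻²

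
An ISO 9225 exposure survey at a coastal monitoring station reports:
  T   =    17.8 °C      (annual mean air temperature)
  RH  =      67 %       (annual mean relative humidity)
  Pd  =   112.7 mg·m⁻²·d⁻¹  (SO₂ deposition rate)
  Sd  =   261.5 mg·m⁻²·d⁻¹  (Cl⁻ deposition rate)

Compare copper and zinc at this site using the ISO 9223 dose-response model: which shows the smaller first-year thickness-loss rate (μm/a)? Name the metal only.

copper: T>10 °C ⇒ hinge -0.080·(17.8−10) = -0.6240
  SO₂ term: 0.0053·112.7^0.26·exp(0.059·67-0.6240) = 0.5053
  Cl⁻ term: 0.01025·261.5^0.27·exp(0.036·67+0.049·17.8) = 1.23
  sum: 0.5053 + 1.23 → r_corr = 1.735 μm/a
zinc: temperature factor f = -0.071·(7.8) = -0.5538
  SO₂ term: 0.0129·112.7^0.44·exp(0.046·67-0.5538) = 1.292
  Cl⁻ term: 0.0175·261.5^0.57·exp(0.008·67+0.085·17.8) = 3.242
  r_corr = 1.292 + 3.242 = 4.535 μm/a
Ordering by μm/a: zinc (4.53) > copper (1.73)

copper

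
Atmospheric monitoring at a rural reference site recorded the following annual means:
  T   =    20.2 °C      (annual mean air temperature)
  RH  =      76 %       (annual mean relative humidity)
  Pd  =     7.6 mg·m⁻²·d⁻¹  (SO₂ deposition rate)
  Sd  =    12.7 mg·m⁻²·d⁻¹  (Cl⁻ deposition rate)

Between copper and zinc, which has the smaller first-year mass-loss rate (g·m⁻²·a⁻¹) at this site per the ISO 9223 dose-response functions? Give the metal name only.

zinc

copper: f(T) = -0.080·(T−10) [T>10 °C] = -0.8160
  Pd branch = 0.0053·Pd^0.26·e^(0.059·RH+f) = 0.3518 μm/a
  Cl⁻ term: 0.01025·12.7^0.27·exp(0.036·76+0.049·20.2) = 0.845
  sum: 0.3518 + 0.845 → r_corr = 1.197 μm/a
  mass loss = 1.197 μm/a × 8.96 g/cm³ = 10.72 g·m⁻²·a⁻¹
zinc: T>10 °C ⇒ hinge -0.071·(20.2−10) = -0.7242
  Pd branch = 0.0129·Pd^0.44·e^(0.046·RH+f) = 0.5034 μm/a
  Sd branch = 0.0175·Sd^0.57·e^(0.008·RH+0.085·T) = 0.762 μm/a
  r_corr = 0.5034 + 0.762 = 1.265 μm/a
  mass loss = 1.265 μm/a × 7.14 g/cm³ = 9.035 g·m⁻²·a⁻¹
Ordering by g·m⁻²·a⁻¹: copper (10.7) > zinc (9.03)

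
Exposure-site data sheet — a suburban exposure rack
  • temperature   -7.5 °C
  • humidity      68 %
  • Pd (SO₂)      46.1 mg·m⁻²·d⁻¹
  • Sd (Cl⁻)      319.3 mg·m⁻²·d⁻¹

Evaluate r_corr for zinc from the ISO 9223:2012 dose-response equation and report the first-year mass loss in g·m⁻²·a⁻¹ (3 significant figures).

r_corr = 8.88 g·m⁻²·a⁻¹

zinc: f(T) = +0.038·(T−10) [T≤10 °C] = -0.6650
  SO₂ term: 0.0129·46.1^0.44·exp(0.046·68-0.6650) = 0.8171
  Sd branch = 0.0175·Sd^0.57·e^(0.008·RH+0.085·T) = 0.4264 μm/a
  sum: 0.8171 + 0.4264 → r_corr = 1.244 μm/a
Convert to mass loss: 1.244 μm/a × 7.14 g/cm³ = 8.879 g·m⁻²·a⁻¹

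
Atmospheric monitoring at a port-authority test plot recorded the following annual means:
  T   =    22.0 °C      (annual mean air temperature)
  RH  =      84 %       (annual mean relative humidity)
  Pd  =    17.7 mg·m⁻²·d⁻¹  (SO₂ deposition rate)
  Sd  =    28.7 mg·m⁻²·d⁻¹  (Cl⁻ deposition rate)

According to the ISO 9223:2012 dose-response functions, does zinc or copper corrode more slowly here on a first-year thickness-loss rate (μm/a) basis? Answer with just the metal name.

zinc: T>10 °C ⇒ hinge -0.071·(22.0−10) = -0.8520
  SO₂ term: 0.0129·17.7^0.44·exp(0.046·84-0.8520) = 0.9285
  Cl⁻ term: 0.0175·28.7^0.57·exp(0.008·84+0.085·22.0) = 1.507
  sum: 0.9285 + 1.507 → r_corr = 2.435 μm/a
copper: temperature factor f = -0.080·(12.0) = -0.9600
  Pd branch = 0.0053·Pd^0.26·e^(0.059·RH+f) = 0.6084 μm/a
  Sd branch = 0.01025·Sd^0.27·e^(0.036·RH+0.049·T) = 1.534 μm/a
  sum: 0.6084 + 1.534 → r_corr = 2.142 μm/a
Ordering by μm/a: zinc (2.44) > copper (2.14)

copper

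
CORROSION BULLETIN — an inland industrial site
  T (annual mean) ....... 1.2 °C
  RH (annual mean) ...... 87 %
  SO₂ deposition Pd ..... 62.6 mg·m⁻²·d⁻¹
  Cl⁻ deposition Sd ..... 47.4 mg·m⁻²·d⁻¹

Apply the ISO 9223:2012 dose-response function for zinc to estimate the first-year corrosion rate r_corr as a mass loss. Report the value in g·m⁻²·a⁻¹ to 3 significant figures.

zinc: f(T) = +0.038·(T−10) [T≤10 °C] = -0.3344
  SO₂ term: 0.0129·62.6^0.44·exp(0.046·87-0.3344) = 3.118
  Cl⁻ term: 0.0175·47.4^0.57·exp(0.008·87+0.085·1.2) = 0.3506
  sum: 3.118 + 0.3506 → r_corr = 3.469 μm/a
Convert to mass loss: 3.469 μm/a × 7.14 g/cm³ = 24.77 g·m⁻²·a⁻¹

r_corr = 24.8 g·m⁻²·a⁻¹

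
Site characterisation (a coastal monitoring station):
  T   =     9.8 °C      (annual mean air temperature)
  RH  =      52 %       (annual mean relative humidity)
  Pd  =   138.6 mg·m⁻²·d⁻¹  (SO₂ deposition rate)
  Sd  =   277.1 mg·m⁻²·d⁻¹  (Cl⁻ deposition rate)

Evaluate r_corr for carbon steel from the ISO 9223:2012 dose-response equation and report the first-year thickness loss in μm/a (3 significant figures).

carbon steel: f(T) = +0.150·(T−10) [T≤10 °C] = -0.0300
  SO₂ term: 1.77·138.6^0.52·exp(0.02·52-0.0300) = 63.14
  Cl⁻ term: 0.102·277.1^0.62·exp(0.033·52+0.04·9.8) = 27.45
  sum: 63.14 + 27.45 → r_corr = 90.59 μm/a

r_corr = 90.6 μm/a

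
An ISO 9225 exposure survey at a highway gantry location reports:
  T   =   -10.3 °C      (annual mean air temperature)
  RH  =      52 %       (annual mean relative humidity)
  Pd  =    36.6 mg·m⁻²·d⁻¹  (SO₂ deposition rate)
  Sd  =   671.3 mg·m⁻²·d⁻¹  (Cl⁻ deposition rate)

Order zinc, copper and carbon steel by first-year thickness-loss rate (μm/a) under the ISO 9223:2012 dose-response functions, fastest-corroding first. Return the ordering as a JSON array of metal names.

["carbon steel", "zinc", "copper"]

zinc: f(T) = +0.038·(T−10) [T≤10 °C] = -0.7714
  SO₂ term: 0.0129·36.6^0.44·exp(0.046·52-0.7714) = 0.3179
  Sd branch = 0.0175·Sd^0.57·e^(0.008·RH+0.085·T) = 0.4517 μm/a
  r_corr = 0.3179 + 0.4517 = 0.7696 μm/a
copper: temperature factor f = +0.126·(-20.3) = -2.5578
  SO₂ term: 0.0053·36.6^0.26·exp(0.059·52-2.5578) = 0.02251
  Cl⁻ term: 0.01025·671.3^0.27·exp(0.036·52+0.049·-10.3) = 0.2332
  r_corr = 0.02251 + 0.2332 = 0.2557 μm/a
carbon steel: T≤10 °C ⇒ hinge +0.150·(-10.3−10) = -3.0450
  SO₂ term: 1.77·36.6^0.52·exp(0.02·52-3.0450) = 1.55
  Cl⁻ term: 0.102·671.3^0.62·exp(0.033·52+0.04·-10.3) = 21.26
  sum: 1.55 + 21.26 → r_corr = 22.81 μm/a
Ordering by μm/a: carbon steel (22.8) > zinc (0.77) > copper (0.256)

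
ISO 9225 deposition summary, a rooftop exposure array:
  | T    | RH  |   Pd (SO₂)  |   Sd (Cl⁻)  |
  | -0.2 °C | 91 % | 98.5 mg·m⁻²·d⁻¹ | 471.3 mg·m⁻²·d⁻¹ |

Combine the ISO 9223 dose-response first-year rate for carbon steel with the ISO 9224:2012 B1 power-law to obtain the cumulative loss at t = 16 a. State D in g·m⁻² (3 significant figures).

D(16) = 3.96e+03 g·m⁻²

carbon steel: T≤10 °C ⇒ hinge +0.150·(-0.2−10) = -1.5300
  sulphur-dioxide contribution → 25.73 μm/a
  chloride contribution → 92.63 μm/a
  ⇒ r_corr(carbon steel) = 118.4 μm/a
Long-term exponent b (ISO 9224 Table 2, B1) = 0.523
  D(16) = 118.4 × 16^0.523 = 118.4 × 4.263 = 504.6 μm
  Mass loss = 504.6 μm × 7.85 g/cm³ = 3961 g·m⁻²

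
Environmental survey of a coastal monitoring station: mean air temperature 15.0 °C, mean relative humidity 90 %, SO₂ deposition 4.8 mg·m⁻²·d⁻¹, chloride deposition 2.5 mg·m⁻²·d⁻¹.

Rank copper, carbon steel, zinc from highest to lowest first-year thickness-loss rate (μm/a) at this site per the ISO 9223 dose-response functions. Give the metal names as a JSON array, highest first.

["carbon steel", "copper", "zinc"]

copper: f(T) = -0.080·(T−10) [T>10 °C] = -0.4000
  sulphur-dioxide contribution → 1.081 μm/a
  chloride contribution → 0.699 μm/a
  total first-year rate 1.78 μm/a
carbon steel: T>10 °C ⇒ hinge -0.054·(15.0−10) = -0.2700
  sulphur-dioxide contribution → 18.48 μm/a
  chloride contribution → 6.394 μm/a
  ⇒ r_corr(carbon steel) = 24.87 μm/a
zinc: T>10 °C ⇒ hinge -0.071·(15.0−10) = -0.3550
  sulphur-dioxide contribution → 1.133 μm/a
  chloride contribution → 0.2169 μm/a
  total first-year rate 1.35 μm/a
Ordering by μm/a: carbon steel (24.9) > copper (1.78) > zinc (1.35)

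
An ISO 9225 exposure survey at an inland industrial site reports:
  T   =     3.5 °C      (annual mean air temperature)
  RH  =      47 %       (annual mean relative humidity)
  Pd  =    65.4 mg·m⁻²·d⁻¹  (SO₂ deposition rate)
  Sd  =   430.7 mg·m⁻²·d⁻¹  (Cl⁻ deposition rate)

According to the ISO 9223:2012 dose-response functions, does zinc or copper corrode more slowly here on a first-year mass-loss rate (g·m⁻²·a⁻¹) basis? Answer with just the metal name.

copper

zinc: T≤10 °C ⇒ hinge +0.038·(3.5−10) = -0.2470
  Pd branch = 0.0129·Pd^0.44·e^(0.046·RH+f) = 0.551 μm/a
  Sd branch = 0.0175·Sd^0.57·e^(0.008·RH+0.085·T) = 1.089 μm/a
  sum: 0.551 + 1.089 → r_corr = 1.64 μm/a
  mass loss = 1.64 μm/a × 7.14 g/cm³ = 11.71 g·m⁻²·a⁻¹
copper: T≤10 °C ⇒ hinge +0.126·(3.5−10) = -0.8190
  SO₂ term: 0.0053·65.4^0.26·exp(0.059·47-0.8190) = 0.1109
  Cl⁻ term: 0.01025·430.7^0.27·exp(0.036·47+0.049·3.5) = 0.3398
  sum: 0.1109 + 0.3398 → r_corr = 0.4507 μm/a
  mass loss = 0.4507 μm/a × 8.96 g/cm³ = 4.039 g·m⁻²·a⁻¹
Ordering by g·m⁻²·a⁻¹: zinc (11.7) > copper (4.04)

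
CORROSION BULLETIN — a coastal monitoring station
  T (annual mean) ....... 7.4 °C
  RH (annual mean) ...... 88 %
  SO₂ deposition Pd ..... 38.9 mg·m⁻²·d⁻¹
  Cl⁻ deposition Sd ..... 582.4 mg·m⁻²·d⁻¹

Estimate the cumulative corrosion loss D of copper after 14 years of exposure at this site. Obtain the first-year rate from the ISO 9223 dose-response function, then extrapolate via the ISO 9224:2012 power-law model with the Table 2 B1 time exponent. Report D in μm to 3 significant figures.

D(14) = 21.7 μm

copper: T≤10 °C ⇒ hinge +0.126·(7.4−10) = -0.3276
  SO₂ term: 0.0053·38.9^0.26·exp(0.059·88-0.3276) = 1.779
  Sd branch = 0.01025·Sd^0.27·e^(0.036·RH+0.049·T) = 1.953 μm/a
  sum: 1.779 + 1.953 → r_corr = 3.732 μm/a
ISO 9224: D(t) = r_corr · t^b with b = 0.667 (copper, B1)
  D(14) = 3.732 × 14^0.667 = 3.732 × 5.814 = 21.7 μm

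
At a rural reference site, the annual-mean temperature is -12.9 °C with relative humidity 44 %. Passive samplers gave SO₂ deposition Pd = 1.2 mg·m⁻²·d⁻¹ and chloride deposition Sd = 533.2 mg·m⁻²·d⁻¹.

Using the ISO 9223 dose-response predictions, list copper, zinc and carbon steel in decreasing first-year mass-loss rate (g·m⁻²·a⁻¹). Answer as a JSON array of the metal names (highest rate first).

copper: f(T) = +0.126·(T−10) [T≤10 °C] = -2.8854
  Pd branch = 0.0053·Pd^0.26·e^(0.059·RH+f) = 0.004161 μm/a
  Sd branch = 0.01025·Sd^0.27·e^(0.036·RH+0.049·T) = 0.1447 μm/a
  sum: 0.004161 + 0.1447 → r_corr = 0.1488 μm/a
  mass loss = 0.1488 μm/a × 8.96 g/cm³ = 1.334 g·m⁻²·a⁻¹
zinc: f(T) = +0.038·(T−10) [T≤10 °C] = -0.8702
  SO₂ term: 0.0129·1.2^0.44·exp(0.046·44-0.8702) = 0.04431
  Cl⁻ term: 0.0175·533.2^0.57·exp(0.008·44+0.085·-12.9) = 0.2979
  sum: 0.04431 + 0.2979 → r_corr = 0.3422 μm/a
  mass loss = 0.3422 μm/a × 7.14 g/cm³ = 2.443 g·m⁻²·a⁻¹
carbon steel: temperature factor f = +0.150·(-22.9) = -3.4350
  Pd branch = 1.77·Pd^0.52·e^(0.02·RH+f) = 0.1512 μm/a
  Cl⁻ term: 0.102·533.2^0.62·exp(0.033·44+0.04·-12.9) = 12.76
  r_corr = 0.1512 + 12.76 = 12.91 μm/a
  mass loss = 12.91 μm/a × 7.85 g/cm³ = 101.3 g·m⁻²·a⁻¹
Ordering by g·m⁻²·a⁻¹: carbon steel (101) > zinc (2.44) > copper (1.33)

["carbon steel", "zinc", "copper"]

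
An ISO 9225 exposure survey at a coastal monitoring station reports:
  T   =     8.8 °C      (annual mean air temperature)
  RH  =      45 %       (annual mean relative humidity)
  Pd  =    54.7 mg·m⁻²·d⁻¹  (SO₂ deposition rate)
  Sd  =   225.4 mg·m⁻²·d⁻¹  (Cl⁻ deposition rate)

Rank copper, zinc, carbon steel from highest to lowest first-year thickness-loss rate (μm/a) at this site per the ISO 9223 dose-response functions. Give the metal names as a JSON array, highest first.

["carbon steel", "zinc", "copper"]

copper: f(T) = +0.126·(T−10) [T≤10 °C] = -0.1512
  sulphur-dioxide contribution → 0.1835 μm/a
  chloride contribution → 0.3442 μm/a
  total first-year rate 0.5277 μm/a
zinc: f(T) = +0.038·(T−10) [T≤10 °C] = -0.0456
  sulphur-dioxide contribution → 0.5682 μm/a
  chloride contribution → 1.163 μm/a
  total first-year rate 1.731 μm/a
carbon steel: f(T) = +0.150·(T−10) [T≤10 °C] = -0.1800
  sulphur-dioxide contribution → 29.14 μm/a
  chloride contribution → 18.42 μm/a
  ⇒ r_corr(carbon steel) = 47.55 μm/a
Ordering by μm/a: carbon steel (47.6) > zinc (1.73) > copper (0.528)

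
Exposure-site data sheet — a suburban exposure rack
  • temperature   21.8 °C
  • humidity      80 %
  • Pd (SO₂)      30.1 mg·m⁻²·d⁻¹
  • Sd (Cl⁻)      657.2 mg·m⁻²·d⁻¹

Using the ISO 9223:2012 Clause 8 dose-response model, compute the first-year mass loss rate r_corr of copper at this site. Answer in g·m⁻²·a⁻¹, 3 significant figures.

copper: temperature factor f = -0.080·(11.8) = -0.9440
  sulphur-dioxide contribution → 0.5605 μm/a
  chloride contribution → 3.063 μm/a
  ⇒ r_corr(copper) = 3.624 μm/a
Convert to mass loss: 3.624 μm/a × 8.96 g/cm³ = 32.47 g·m⁻²·a⁻¹

r_corr = 32.5 g·m⁻²·a⁻¹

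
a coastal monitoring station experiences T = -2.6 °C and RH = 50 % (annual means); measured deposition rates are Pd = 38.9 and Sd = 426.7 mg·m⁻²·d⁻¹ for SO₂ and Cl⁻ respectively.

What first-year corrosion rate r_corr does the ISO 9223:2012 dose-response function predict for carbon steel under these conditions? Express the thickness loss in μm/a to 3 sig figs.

carbon steel: f(T) = +0.150·(T−10) [T≤10 °C] = -1.8900
  sulphur-dioxide contribution → 4.878 μm/a
  chloride contribution → 20.45 μm/a
  ⇒ r_corr(carbon steel) = 25.33 μm/a

r_corr = 25.3 μm/a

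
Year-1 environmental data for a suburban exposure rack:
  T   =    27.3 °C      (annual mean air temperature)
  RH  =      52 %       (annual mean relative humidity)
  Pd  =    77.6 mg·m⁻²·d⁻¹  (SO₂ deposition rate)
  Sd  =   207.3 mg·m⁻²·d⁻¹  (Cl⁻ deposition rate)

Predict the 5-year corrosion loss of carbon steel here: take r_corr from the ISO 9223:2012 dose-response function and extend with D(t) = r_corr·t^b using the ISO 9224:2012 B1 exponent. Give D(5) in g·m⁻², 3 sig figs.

carbon steel: temperature factor f = -0.054·(17.3) = -0.9342
  Pd branch = 1.77·Pd^0.52·e^(0.02·RH+f) = 18.91 μm/a
  Sd branch = 0.102·Sd^0.62·e^(0.033·RH+0.04·T) = 46.17 μm/a
  r_corr = 18.91 + 46.17 = 65.08 μm/a
Long-term exponent b (ISO 9224 Table 2, B1) = 0.523
  D(5) = 65.08 × 5^0.523 = 65.08 × 2.32 = 151 μm
  Mass loss = 151 μm × 7.85 g/cm³ = 1185 g·m⁻²

D(5) = 1.19e+03 g·m⁻²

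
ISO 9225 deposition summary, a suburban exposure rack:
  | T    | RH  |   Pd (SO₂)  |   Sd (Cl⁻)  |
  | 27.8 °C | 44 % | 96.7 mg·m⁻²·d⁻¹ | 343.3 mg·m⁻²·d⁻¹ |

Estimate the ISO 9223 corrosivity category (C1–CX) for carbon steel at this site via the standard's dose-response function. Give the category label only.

C4

carbon steel: f(T) = -0.054·(T−10) [T>10 °C] = -0.9612
  SO₂ term: 1.77·96.7^0.52·exp(0.02·44-0.9612) = 17.58
  Cl⁻ term: 0.102·343.3^0.62·exp(0.033·44+0.04·27.8) = 49.46
  sum: 17.58 + 49.46 → r_corr = 67.04 μm/a
67 μm/a falls in (50, 80] for carbon steel → category C4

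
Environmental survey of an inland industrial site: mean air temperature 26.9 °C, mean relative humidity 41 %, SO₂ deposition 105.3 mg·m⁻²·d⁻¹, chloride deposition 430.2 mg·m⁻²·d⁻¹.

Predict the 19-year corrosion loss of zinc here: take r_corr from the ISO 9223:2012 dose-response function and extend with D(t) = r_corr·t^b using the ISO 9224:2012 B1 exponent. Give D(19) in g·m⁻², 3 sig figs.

zinc: T>10 °C ⇒ hinge -0.071·(26.9−10) = -1.1999
  sulphur-dioxide contribution → 0.1988 μm/a
  chloride contribution → 7.58 μm/a
  ⇒ r_corr(zinc) = 7.779 μm/a
Power-law: D(19) = r_corr · 19^0.813
  D(19) = 7.779 × 19^0.813 = 7.779 × 10.96 = 85.22 μm
  Mass loss = 85.22 μm × 7.14 g/cm³ = 608.5 g·m⁻²

D(19) = 609 g·m⁻²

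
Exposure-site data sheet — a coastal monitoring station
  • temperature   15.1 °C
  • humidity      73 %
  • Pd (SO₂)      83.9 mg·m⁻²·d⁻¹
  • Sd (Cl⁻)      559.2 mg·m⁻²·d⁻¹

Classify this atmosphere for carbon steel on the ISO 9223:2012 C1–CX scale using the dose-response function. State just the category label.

carbon steel: temperature factor f = -0.054·(5.1) = -0.2754
  sulphur-dioxide contribution → 57.92 μm/a
  chloride contribution → 104.9 μm/a
  ⇒ r_corr(carbon steel) = 162.8 μm/a
Category bounds: 80…200 μm/a bracket r_corr ⇒ C5

C5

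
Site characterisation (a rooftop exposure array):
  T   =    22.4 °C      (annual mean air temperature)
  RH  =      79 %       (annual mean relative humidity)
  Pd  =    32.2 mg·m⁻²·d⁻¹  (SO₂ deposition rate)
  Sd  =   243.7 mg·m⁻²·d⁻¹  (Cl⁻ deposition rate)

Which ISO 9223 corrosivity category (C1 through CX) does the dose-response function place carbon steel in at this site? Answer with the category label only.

C5

carbon steel: T>10 °C ⇒ hinge -0.054·(22.4−10) = -0.6696
  sulphur-dioxide contribution → 26.76 μm/a
  chloride contribution → 102.3 μm/a
  total first-year rate 129 μm/a
Category bounds: 80…200 μm/a bracket r_corr ⇒ C5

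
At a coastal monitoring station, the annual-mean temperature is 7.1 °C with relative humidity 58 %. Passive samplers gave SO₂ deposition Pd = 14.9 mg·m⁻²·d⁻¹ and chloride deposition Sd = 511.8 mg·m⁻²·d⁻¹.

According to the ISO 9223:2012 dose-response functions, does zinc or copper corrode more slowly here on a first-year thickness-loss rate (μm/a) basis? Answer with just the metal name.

zinc: f(T) = +0.038·(T−10) [T≤10 °C] = -0.1102
  Pd branch = 0.0129·Pd^0.44·e^(0.046·RH+f) = 0.5466 μm/a
  Cl⁻ term: 0.0175·511.8^0.57·exp(0.008·58+0.085·7.1) = 1.782
  sum: 0.5466 + 1.782 → r_corr = 2.328 μm/a
copper: f(T) = +0.126·(T−10) [T≤10 °C] = -0.3654
  Pd branch = 0.0053·Pd^0.26·e^(0.059·RH+f) = 0.2274 μm/a
  Sd branch = 0.01025·Sd^0.27·e^(0.036·RH+0.049·T) = 0.6311 μm/a
  sum: 0.2274 + 0.6311 → r_corr = 0.8585 μm/a
Ordering by μm/a: zinc (2.33) > copper (0.858)

copper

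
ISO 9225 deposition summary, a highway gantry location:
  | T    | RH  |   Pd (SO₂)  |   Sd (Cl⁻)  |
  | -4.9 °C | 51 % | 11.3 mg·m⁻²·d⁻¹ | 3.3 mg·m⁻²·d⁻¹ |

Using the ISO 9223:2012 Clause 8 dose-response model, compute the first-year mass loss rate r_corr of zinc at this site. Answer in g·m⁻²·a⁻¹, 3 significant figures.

zinc: f(T) = +0.038·(T−10) [T≤10 °C] = -0.5662
  SO₂ term: 0.0129·11.3^0.44·exp(0.046·51-0.5662) = 0.2223
  Sd branch = 0.0175·Sd^0.57·e^(0.008·RH+0.085·T) = 0.03427 μm/a
  r_corr = 0.2223 + 0.03427 = 0.2565 μm/a
Convert to mass loss: 0.2565 μm/a × 7.14 g/cm³ = 1.832 g·m⁻²·a⁻¹

r_corr = 1.83 g·m⁻²·a⁻¹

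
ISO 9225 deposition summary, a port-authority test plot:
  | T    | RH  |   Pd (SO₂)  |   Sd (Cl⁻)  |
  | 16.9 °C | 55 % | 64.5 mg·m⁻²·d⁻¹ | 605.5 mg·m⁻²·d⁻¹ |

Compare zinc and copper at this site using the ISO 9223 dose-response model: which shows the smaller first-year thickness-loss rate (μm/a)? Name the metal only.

zinc: temperature factor f = -0.071·(6.9) = -0.4899
  Pd branch = 0.0129·Pd^0.44·e^(0.046·RH+f) = 0.6206 μm/a
  Cl⁻ term: 0.0175·605.5^0.57·exp(0.008·55+0.085·16.9) = 4.403
  sum: 0.6206 + 4.403 → r_corr = 5.024 μm/a
copper: temperature factor f = -0.080·(6.9) = -0.5520
  SO₂ term: 0.0053·64.5^0.26·exp(0.059·55-0.5520) = 0.2314
  Cl⁻ term: 0.01025·605.5^0.27·exp(0.036·55+0.049·16.9) = 0.9582
  r_corr = 0.2314 + 0.9582 = 1.19 μm/a
Ordering by μm/a: zinc (5.02) > copper (1.19)

copper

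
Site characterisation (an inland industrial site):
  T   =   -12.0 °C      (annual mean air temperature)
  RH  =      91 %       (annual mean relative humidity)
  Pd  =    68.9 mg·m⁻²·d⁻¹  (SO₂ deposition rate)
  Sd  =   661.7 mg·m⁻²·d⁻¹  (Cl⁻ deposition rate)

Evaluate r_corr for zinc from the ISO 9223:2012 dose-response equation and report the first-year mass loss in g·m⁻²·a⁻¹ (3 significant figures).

r_corr = 20.7 g·m⁻²·a⁻¹

zinc: temperature factor f = +0.038·(-22.0) = -0.8360
  Pd branch = 0.0129·Pd^0.44·e^(0.046·RH+f) = 2.368 μm/a
  Sd branch = 0.0175·Sd^0.57·e^(0.008·RH+0.085·T) = 0.5297 μm/a
  sum: 2.368 + 0.5297 → r_corr = 2.897 μm/a
Convert to mass loss: 2.897 μm/a × 7.14 g/cm³ = 20.69 g·m⁻²·a⁻¹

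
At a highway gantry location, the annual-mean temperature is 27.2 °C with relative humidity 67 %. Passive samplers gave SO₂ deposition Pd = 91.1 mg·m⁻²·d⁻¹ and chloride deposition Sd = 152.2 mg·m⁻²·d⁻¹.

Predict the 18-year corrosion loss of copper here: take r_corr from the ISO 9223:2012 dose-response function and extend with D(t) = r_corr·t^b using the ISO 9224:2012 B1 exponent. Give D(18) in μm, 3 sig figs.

copper: T>10 °C ⇒ hinge -0.080·(27.2−10) = -1.3760
  SO₂ term: 0.0053·91.1^0.26·exp(0.059·67-1.3760) = 0.2254
  Sd branch = 0.01025·Sd^0.27·e^(0.036·RH+0.049·T) = 1.684 μm/a
  sum: 0.2254 + 1.684 → r_corr = 1.909 μm/a
ISO 9224: D(t) = r_corr · t^b with b = 0.667 (copper, B1)
  D(18) = 1.909 × 18^0.667 = 1.909 × 6.875 = 13.13 μm

D(18) = 13.1 μm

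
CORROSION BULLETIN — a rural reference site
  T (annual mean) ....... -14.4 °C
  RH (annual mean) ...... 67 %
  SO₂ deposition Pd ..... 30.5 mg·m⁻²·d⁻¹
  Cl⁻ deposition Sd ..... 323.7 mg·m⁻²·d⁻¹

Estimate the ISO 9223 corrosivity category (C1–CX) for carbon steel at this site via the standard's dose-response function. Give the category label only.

carbon steel: f(T) = +0.150·(T−10) [T≤10 °C] = -3.6600
  SO₂ term: 1.77·30.5^0.52·exp(0.02·67-3.6600) = 1.029
  Sd branch = 0.102·Sd^0.62·e^(0.033·RH+0.04·T) = 18.83 μm/a
  r_corr = 1.029 + 18.83 = 19.86 μm/a
Category bounds: 1.3…25 μm/a bracket r_corr ⇒ C2

C2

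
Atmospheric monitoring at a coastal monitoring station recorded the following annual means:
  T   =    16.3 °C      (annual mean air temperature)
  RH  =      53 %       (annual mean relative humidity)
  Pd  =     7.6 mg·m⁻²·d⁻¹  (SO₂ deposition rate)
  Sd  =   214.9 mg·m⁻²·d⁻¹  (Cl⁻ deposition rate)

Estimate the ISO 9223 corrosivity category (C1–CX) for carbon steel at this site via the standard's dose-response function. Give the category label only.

carbon steel: f(T) = -0.054·(T−10) [T>10 °C] = -0.3402
  Pd branch = 1.77·Pd^0.52·e^(0.02·RH+f) = 10.44 μm/a
  Cl⁻ term: 0.102·214.9^0.62·exp(0.033·53+0.04·16.3) = 31.43
  sum: 10.44 + 31.43 → r_corr = 41.87 μm/a
41.9 μm/a falls in (25, 50] for carbon steel → category C3

C3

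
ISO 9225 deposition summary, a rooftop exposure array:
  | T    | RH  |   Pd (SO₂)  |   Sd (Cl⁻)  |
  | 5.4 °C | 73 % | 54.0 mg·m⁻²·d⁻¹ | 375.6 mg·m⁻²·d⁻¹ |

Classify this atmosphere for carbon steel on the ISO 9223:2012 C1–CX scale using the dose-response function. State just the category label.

carbon steel: f(T) = +0.150·(T−10) [T≤10 °C] = -0.6900
  sulphur-dioxide contribution → 30.42 μm/a
  chloride contribution → 55.58 μm/a
  total first-year rate 86.01 μm/a
ISO 9223 Table 2 (carbon steel): 80 < 86 ≤ 200 μm/a ⇒ C5

C5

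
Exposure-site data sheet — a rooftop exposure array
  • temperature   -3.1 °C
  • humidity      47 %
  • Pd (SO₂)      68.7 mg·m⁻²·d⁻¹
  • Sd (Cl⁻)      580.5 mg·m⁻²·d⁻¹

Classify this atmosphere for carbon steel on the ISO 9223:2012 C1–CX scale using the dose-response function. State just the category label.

carbon steel: T≤10 °C ⇒ hinge +0.150·(-3.1−10) = -1.9650
  SO₂ term: 1.77·68.7^0.52·exp(0.02·47-1.9650) = 5.728
  Cl⁻ term: 0.102·580.5^0.62·exp(0.033·47+0.04·-3.1) = 21.97
  r_corr = 5.728 + 21.97 = 27.7 μm/a
27.7 μm/a falls in (25, 50] for carbon steel → category C3

C3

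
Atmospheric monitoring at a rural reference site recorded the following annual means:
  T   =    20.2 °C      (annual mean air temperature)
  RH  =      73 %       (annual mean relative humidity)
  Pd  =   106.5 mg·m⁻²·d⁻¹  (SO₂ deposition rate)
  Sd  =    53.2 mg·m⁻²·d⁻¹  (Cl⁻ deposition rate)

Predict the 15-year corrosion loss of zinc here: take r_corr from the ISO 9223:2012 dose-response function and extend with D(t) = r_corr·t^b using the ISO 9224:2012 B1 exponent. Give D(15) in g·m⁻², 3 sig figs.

zinc: f(T) = -0.071·(T−10) [T>10 °C] = -0.7242
  Pd branch = 0.0129·Pd^0.44·e^(0.046·RH+f) = 1.401 μm/a
  Cl⁻ term: 0.0175·53.2^0.57·exp(0.008·73+0.085·20.2) = 1.683
  sum: 1.401 + 1.683 → r_corr = 3.084 μm/a
Power-law: D(15) = r_corr · 15^0.813
  D(15) = 3.084 × 15^0.813 = 3.084 × 9.04 = 27.88 μm
  Mass loss = 27.88 μm × 7.14 g/cm³ = 199.1 g·m⁻²

D(15) = 199 g·m⁻²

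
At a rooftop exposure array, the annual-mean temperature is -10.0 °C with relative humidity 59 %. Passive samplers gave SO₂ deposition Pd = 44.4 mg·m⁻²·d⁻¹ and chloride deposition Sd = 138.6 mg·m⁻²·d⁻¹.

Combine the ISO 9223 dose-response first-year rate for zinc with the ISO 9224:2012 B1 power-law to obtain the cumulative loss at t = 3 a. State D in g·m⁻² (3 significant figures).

zinc: T≤10 °C ⇒ hinge +0.038·(-10.0−10) = -0.7600
  SO₂ term: 0.0129·44.4^0.44·exp(0.046·59-0.7600) = 0.4831
  Cl⁻ term: 0.0175·138.6^0.57·exp(0.008·59+0.085·-10.0) = 0.1994
  sum: 0.4831 + 0.1994 → r_corr = 0.6825 μm/a
Power-law: D(3) = r_corr · 3^0.813
  D(3) = 0.6825 × 3^0.813 = 0.6825 × 2.443 = 1.667 μm
  Mass loss = 1.667 μm × 7.14 g/cm³ = 11.9 g·m⁻²

D(3) = 11.9 g·m⁻²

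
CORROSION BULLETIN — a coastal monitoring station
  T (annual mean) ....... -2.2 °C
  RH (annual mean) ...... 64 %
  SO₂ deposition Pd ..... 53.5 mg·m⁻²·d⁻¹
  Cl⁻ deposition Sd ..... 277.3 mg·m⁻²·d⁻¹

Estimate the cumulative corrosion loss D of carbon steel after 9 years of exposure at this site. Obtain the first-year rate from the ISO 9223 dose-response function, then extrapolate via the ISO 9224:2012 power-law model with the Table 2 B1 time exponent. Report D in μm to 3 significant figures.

D(9) = 105 μm

carbon steel: f(T) = +0.150·(T−10) [T≤10 °C] = -1.8300
  SO₂ term: 1.77·53.5^0.52·exp(0.02·64-1.8300) = 8.088
  Cl⁻ term: 0.102·277.3^0.62·exp(0.033·64+0.04·-2.2) = 25.25
  sum: 8.088 + 25.25 → r_corr = 33.34 μm/a
ISO 9224: D(t) = r_corr · t^b with b = 0.523 (carbon steel, B1)
  D(9) = 33.34 × 9^0.523 = 33.34 × 3.156 = 105.2 μm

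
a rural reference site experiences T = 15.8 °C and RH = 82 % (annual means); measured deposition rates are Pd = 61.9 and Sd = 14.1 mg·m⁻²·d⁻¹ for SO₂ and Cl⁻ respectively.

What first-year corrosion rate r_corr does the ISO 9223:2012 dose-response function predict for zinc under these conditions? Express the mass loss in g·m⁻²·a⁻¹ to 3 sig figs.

zinc: f(T) = -0.071·(T−10) [T>10 °C] = -0.4118
  SO₂ term: 0.0129·61.9^0.44·exp(0.046·82-0.4118) = 2.282
  Cl⁻ term: 0.0175·14.1^0.57·exp(0.008·82+0.085·15.8) = 0.5838
  sum: 2.282 + 0.5838 → r_corr = 2.865 μm/a
Convert to mass loss: 2.865 μm/a × 7.14 g/cm³ = 20.46 g·m⁻²·a⁻¹

r_corr = 20.5 g·m⁻²·a⁻¹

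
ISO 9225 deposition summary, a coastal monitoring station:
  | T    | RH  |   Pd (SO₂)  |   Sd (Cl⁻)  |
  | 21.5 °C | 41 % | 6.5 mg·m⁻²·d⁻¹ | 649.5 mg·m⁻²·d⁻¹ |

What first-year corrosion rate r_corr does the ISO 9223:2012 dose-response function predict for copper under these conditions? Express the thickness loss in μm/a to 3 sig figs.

copper: f(T) = -0.080·(T−10) [T>10 °C] = -0.9200
  SO₂ term: 0.0053·6.5^0.26·exp(0.059·41-0.9200) = 0.0386
  Sd branch = 0.01025·Sd^0.27·e^(0.036·RH+0.049·T) = 0.739 μm/a
  r_corr = 0.0386 + 0.739 = 0.7776 μm/a

r_corr = 0.778 μm/a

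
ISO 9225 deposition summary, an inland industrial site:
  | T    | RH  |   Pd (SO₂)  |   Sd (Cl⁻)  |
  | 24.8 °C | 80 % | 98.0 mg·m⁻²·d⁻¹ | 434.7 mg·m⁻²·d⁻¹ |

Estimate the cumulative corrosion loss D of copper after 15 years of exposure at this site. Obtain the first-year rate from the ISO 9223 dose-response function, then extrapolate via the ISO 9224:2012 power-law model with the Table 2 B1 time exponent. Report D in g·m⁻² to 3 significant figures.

copper: temperature factor f = -0.080·(14.8) = -1.1840
  SO₂ term: 0.0053·98.0^0.26·exp(0.059·80-1.1840) = 0.5993
  Sd branch = 0.01025·Sd^0.27·e^(0.036·RH+0.049·T) = 3.174 μm/a
  sum: 0.5993 + 3.174 → r_corr = 3.773 μm/a
ISO 9224: D(t) = r_corr · t^b with b = 0.667 (copper, B1)
  D(15) = 3.773 × 15^0.667 = 3.773 × 6.088 = 22.97 μm
  Mass loss = 22.97 μm × 8.96 g/cm³ = 205.8 g·m⁻²

D(15) = 206 g·m⁻²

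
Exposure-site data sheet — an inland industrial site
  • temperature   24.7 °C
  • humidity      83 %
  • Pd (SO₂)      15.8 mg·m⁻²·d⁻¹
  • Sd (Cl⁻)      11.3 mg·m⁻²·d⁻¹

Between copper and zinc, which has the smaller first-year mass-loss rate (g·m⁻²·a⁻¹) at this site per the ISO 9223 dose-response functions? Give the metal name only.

zinc

copper: T>10 °C ⇒ hinge -0.080·(24.7−10) = -1.1760
  Pd branch = 0.0053·Pd^0.26·e^(0.059·RH+f) = 0.4487 μm/a
  Sd branch = 0.01025·Sd^0.27·e^(0.036·RH+0.049·T) = 1.313 μm/a
  sum: 0.4487 + 1.313 → r_corr = 1.762 μm/a
  mass loss = 1.762 μm/a × 8.96 g/cm³ = 15.79 g·m⁻²·a⁻¹
zinc: T>10 °C ⇒ hinge -0.071·(24.7−10) = -1.0437
  SO₂ term: 0.0129·15.8^0.44·exp(0.046·83-1.0437) = 0.6964
  Cl⁻ term: 0.0175·11.3^0.57·exp(0.008·83+0.085·24.7) = 1.105
  sum: 0.6964 + 1.105 → r_corr = 1.802 μm/a
  mass loss = 1.802 μm/a × 7.14 g/cm³ = 12.86 g·m⁻²·a⁻¹
Ordering by g·m⁻²·a⁻¹: copper (15.8) > zinc (12.9)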